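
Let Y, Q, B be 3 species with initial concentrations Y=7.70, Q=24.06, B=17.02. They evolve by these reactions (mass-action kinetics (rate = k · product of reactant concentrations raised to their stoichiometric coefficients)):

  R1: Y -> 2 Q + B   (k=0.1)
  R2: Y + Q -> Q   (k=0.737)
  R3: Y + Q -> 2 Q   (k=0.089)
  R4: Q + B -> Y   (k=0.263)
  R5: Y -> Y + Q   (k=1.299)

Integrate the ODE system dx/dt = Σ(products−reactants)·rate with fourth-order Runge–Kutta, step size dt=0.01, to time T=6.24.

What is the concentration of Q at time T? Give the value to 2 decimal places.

Q at T = 12.13

RK4 with dt=0.01: 624 steps to T=6.24. Trajectory (selected grid times):
t=0.00: Y=7.70 Q=24.06 B=17.02
t=0.69: Y=0.48 Q=12.81 B=1.05
t=1.39: Y=0.05 Q=12.20 B=0.11
t=2.08: Y=0.01 Q=12.14 B=0.01
t=2.77: Y=0.00 Q=12.13 B=0.00
t=3.47: Y=0.00 Q=12.13 B=0.00
t=4.16: Y=0.00 Q=12.13 B=0.00
t=4.85: Y=0.00 Q=12.13 B=0.00
t=5.55: Y=0.00 Q=12.13 B=0.00
t=6.24: Y=0.00 Q=12.13 B=0.00
Read off Q at T=6.24: 12.13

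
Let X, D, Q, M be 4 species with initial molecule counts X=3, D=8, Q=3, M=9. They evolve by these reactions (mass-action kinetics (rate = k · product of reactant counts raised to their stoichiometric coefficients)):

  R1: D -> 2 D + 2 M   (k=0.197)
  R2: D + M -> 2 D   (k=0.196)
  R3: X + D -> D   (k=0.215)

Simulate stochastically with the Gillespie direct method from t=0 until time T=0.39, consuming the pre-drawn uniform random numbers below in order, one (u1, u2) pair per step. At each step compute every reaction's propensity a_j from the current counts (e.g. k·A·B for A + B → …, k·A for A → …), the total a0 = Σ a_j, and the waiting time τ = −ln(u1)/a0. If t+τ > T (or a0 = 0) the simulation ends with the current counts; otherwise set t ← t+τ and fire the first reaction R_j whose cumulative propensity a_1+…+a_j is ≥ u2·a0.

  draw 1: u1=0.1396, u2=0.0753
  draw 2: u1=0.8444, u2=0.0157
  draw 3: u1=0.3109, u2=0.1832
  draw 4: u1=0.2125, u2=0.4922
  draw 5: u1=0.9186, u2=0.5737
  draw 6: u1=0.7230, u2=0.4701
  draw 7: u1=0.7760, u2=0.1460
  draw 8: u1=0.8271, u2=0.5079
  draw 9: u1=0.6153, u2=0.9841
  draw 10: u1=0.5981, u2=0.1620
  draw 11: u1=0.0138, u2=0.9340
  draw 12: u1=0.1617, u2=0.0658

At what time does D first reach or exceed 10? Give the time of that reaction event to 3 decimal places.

t=0.000: X=3 D=8 Q=3 M=9
Draw 1: a1=1.576, a2=14.112, a3=5.160, a0=20.848; τ=−ln(0.1396)/20.848=0.094 → t=0.094; u2·a0=0.0753·20.848=1.570 ≤ a1=1.576 → R1 fires; X=3 D=9 Q=3 M=11
Draw 2: a1=1.773, a2=19.404, a3=5.805, a0=26.982; τ=−ln(0.8444)/26.982=0.006 → t=0.101; u2·a0=0.0157·26.982=0.424 ≤ a1=1.773 → R1 fires; X=3 D=10 Q=3 M=13
Draw 3: a1=1.970, a2=25.480, a3=6.450, a0=33.900; τ=−ln(0.3109)/33.900=0.034 → t=0.135; u2·a0=0.1832·33.900=6.210; a1=1.970 < 6.210 ≤ a1+a2=27.450 → R2 fires; X=3 D=11 Q=3 M=12
Draw 4: a1=2.167, a2=25.872, a3=7.095, a0=35.134; τ=−ln(0.2125)/35.134=0.044 → t=0.179; u2·a0=0.4922·35.134=17.293; a1=2.167 < 17.293 ≤ a1+a2=28.039 → R2 fires; X=3 D=12 Q=3 M=11
Draw 5: a1=2.364, a2=25.872, a3=7.740, a0=35.976; τ=−ln(0.9186)/35.976=0.002 → t=0.182; u2·a0=0.5737·35.976=20.639; a1=2.364 < 20.639 ≤ a1+a2=28.236 → R2 fires; X=3 D=13 Q=3 M=10
Draw 6: a1=2.561, a2=25.480, a3=8.385, a0=36.426; τ=−ln(0.7230)/36.426=0.009 → t=0.191; u2·a0=0.4701·36.426=17.124; a1=2.561 < 17.124 ≤ a1+a2=28.041 → R2 fires; X=3 D=14 Q=3 M=9
Draw 7: a1=2.758, a2=24.696, a3=9.030, a0=36.484; τ=−ln(0.7760)/36.484=0.007 → t=0.197; u2·a0=0.1460·36.484=5.327; a1=2.758 < 5.327 ≤ a1+a2=27.454 → R2 fires; X=3 D=15 Q=3 M=8
Draw 8: a1=2.955, a2=23.520, a3=9.675, a0=36.150; τ=−ln(0.8271)/36.150=0.005 → t=0.203; u2·a0=0.5079·36.150=18.361; a1=2.955 < 18.361 ≤ a1+a2=26.475 → R2 fires; X=3 D=16 Q=3 M=7
Draw 9: a1=3.152, a2=21.952, a3=10.320, a0=35.424; τ=−ln(0.6153)/35.424=0.014 → t=0.216; u2·a0=0.9841·35.424=34.861; a1+a2=25.104 < 34.861 ≤ a1+…+a3=35.424 → R3 fires; X=2 D=16 Q=3 M=7
Draw 10: a1=3.152, a2=21.952, a3=6.880, a0=31.984; τ=−ln(0.5981)/31.984=0.016 → t=0.233; u2·a0=0.1620·31.984=5.181; a1=3.152 < 5.181 ≤ a1+a2=25.104 → R2 fires; X=2 D=17 Q=3 M=6
Draw 11: a1=3.349, a2=19.992, a3=7.310, a0=30.651; τ=−ln(0.0138)/30.651=0.140 → t=0.372; u2·a0=0.9340·30.651=28.628; a1+a2=23.341 < 28.628 ≤ a1+…+a3=30.651 → R3 fires; X=1 D=17 Q=3 M=6
Draw 12: a1=3.349, a2=19.992, a3=3.655, a0=26.996; τ=−ln(0.1617)/26.996=0.067 → t=0.440 > T=0.39: stop.
D first becomes ≥ 10 when it reaches 10 at the event at t=0.101.

Threshold first reached at t = 0.101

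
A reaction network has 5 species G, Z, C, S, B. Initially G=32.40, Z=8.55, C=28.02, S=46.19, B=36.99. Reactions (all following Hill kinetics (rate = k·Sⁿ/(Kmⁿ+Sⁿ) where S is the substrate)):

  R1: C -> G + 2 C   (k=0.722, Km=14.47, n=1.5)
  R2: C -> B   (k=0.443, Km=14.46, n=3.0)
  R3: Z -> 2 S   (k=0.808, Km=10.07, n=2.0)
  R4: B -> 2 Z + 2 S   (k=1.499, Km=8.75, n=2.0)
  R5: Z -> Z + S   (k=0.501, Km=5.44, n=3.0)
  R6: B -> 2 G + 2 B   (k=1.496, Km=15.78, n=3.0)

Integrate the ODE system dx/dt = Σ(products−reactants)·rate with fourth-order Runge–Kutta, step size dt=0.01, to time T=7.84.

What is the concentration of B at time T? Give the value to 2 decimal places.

RK4 with dt=0.01: 784 steps to T=7.84. Trajectory (selected grid times):
t=0.00: G=32.40 Z=8.55 C=28.02 S=46.19 B=36.99
t=0.87: G=35.28 Z=10.69 C=28.14 S=49.70 B=37.30
t=1.74: G=38.16 Z=12.76 C=28.26 S=53.38 B=37.62
t=2.61: G=41.04 Z=14.77 C=28.38 S=57.18 B=37.93
t=3.48: G=43.93 Z=16.75 C=28.50 S=61.07 B=38.25
t=4.36: G=46.86 Z=18.72 C=28.62 S=65.08 B=38.57
t=5.23: G=49.76 Z=20.65 C=28.74 S=69.10 B=38.89
t=6.10: G=52.67 Z=22.55 C=28.86 S=73.17 B=39.21
t=6.97: G=55.58 Z=24.45 C=28.98 S=77.28 B=39.53
t=7.84: G=58.49 Z=26.33 C=29.11 S=81.41 B=39.86
Read off B at T=7.84: 39.86

B at T = 39.86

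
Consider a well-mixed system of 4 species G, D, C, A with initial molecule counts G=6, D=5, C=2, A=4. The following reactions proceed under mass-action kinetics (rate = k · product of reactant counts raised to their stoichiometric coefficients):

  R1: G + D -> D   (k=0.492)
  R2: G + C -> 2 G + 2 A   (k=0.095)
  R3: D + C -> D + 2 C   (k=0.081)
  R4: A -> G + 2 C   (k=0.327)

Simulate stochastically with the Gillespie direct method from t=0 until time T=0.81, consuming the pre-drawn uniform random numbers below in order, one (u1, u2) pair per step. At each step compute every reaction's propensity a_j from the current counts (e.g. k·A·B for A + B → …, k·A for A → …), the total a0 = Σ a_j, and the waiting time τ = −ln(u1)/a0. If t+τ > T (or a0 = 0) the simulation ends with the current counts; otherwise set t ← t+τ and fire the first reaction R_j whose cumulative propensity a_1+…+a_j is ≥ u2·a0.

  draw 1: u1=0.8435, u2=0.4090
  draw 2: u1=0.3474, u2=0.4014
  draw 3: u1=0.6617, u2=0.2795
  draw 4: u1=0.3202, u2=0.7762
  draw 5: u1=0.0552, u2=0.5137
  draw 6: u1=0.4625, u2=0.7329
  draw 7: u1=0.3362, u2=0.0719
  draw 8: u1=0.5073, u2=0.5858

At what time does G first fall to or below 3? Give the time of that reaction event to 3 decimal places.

Threshold first reached at t = 0.111

t=0.000: G=6 D=5 C=2 A=4
Draw 1: a1=14.760, a2=1.140, a3=0.810, a4=1.308, a0=18.018; τ=−ln(0.8435)/18.018=0.009 → t=0.009; u2·a0=0.4090·18.018=7.369 ≤ a1=14.760 → R1 fires; G=5 D=5 C=2 A=4
Draw 2: a1=12.300, a2=0.950, a3=0.810, a4=1.308, a0=15.368; τ=−ln(0.3474)/15.368=0.069 → t=0.078; u2·a0=0.4014·15.368=6.169 ≤ a1=12.300 → R1 fires; G=4 D=5 C=2 A=4
Draw 3: a1=9.840, a2=0.760, a3=0.810, a4=1.308, a0=12.718; τ=−ln(0.6617)/12.718=0.032 → t=0.111; u2·a0=0.2795·12.718=3.555 ≤ a1=9.840 → R1 fires; G=3 D=5 C=2 A=4
Draw 4: a1=7.380, a2=0.570, a3=0.810, a4=1.308, a0=10.068; τ=−ln(0.3202)/10.068=0.113 → t=0.224; u2·a0=0.7762·10.068=7.815; a1=7.380 < 7.815 ≤ a1+a2=7.950 → R2 fires; G=4 D=5 C=1 A=6
Draw 5: a1=9.840, a2=0.380, a3=0.405, a4=1.962, a0=12.587; τ=−ln(0.0552)/12.587=0.230 → t=0.454; u2·a0=0.5137·12.587=6.466 ≤ a1=9.840 → R1 fires; G=3 D=5 C=1 A=6
Draw 6: a1=7.380, a2=0.285, a3=0.405, a4=1.962, a0=10.032; τ=−ln(0.4625)/10.032=0.077 → t=0.531; u2·a0=0.7329·10.032=7.352 ≤ a1=7.380 → R1 fires; G=2 D=5 C=1 A=6
Draw 7: a1=4.920, a2=0.190, a3=0.405, a4=1.962, a0=7.477; τ=−ln(0.3362)/7.477=0.146 → t=0.677; u2·a0=0.0719·7.477=0.538 ≤ a1=4.920 → R1 fires; G=1 D=5 C=1 A=6
Draw 8: a1=2.460, a2=0.095, a3=0.405, a4=1.962, a0=4.922; τ=−ln(0.5073)/4.922=0.138 → t=0.814 > T=0.81: stop.
G first becomes ≤ 3 when it reaches 3 at the event at t=0.111.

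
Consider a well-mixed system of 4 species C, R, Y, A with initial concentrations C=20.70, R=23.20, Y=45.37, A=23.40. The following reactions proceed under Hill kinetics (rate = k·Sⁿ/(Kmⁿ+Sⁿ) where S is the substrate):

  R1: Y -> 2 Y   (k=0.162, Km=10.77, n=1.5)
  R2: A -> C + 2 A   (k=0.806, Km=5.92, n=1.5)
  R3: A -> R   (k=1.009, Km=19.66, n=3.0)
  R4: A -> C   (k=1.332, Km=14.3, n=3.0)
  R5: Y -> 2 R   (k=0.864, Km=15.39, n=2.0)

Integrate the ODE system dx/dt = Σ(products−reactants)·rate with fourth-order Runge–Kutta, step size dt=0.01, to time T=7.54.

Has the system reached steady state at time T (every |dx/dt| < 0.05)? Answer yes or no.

Steady state at T: no

RK4 with dt=0.01: 754 steps to T=7.54. Trajectory (selected grid times):
t=0.00: C=20.70 R=23.20 Y=45.37 A=23.40
t=0.84: C=22.20 R=25.02 Y=44.84 A=22.58
t=1.68: C=23.68 R=26.82 Y=44.31 A=21.79
t=2.51: C=25.11 R=28.57 Y=43.80 A=21.05
t=3.35: C=26.54 R=30.31 Y=43.27 A=20.34
t=4.19: C=27.94 R=32.04 Y=42.75 A=19.67
t=5.03: C=29.32 R=33.73 Y=42.23 A=19.04
t=5.86: C=30.65 R=35.39 Y=41.72 A=18.45
t=6.70: C=31.98 R=37.04 Y=41.20 A=17.90
t=7.54: C=33.27 R=38.66 Y=40.68 A=17.38
Rates at T: R1=0.1426, R2=0.6723, R3=0.4122, R4=0.8553, R5=0.7558
dx/dt at T (Σ net stoichiometry × rate): C=+1.5277, R=+1.9238, Y=-0.6133, A=-0.5952
Largest |dx/dt| is |+1.9238| (R) ≥ 0.05 → not steady.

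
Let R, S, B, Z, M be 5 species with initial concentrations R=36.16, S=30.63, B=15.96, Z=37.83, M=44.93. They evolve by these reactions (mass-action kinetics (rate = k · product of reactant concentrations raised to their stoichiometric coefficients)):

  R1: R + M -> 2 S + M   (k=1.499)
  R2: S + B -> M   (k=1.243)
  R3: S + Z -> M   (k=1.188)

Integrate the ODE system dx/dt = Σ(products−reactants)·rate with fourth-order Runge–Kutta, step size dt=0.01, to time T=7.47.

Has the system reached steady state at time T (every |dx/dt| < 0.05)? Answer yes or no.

RK4 with dt=0.01: 747 steps to T=7.47. Trajectory (selected grid times):
t=0.00: R=36.16 S=30.63 B=15.96 Z=37.83 M=44.93
t=0.83: R=0.00 S=49.16 B=0.00 Z=0.00 M=98.72
t=1.66: R=0.00 S=49.16 B=0.00 Z=0.00 M=98.72
t=2.49: R=0.00 S=49.16 B=0.00 Z=0.00 M=98.72
t=3.32: R=0.00 S=49.16 B=0.00 Z=0.00 M=98.72
t=4.15: R=0.00 S=49.16 B=0.00 Z=0.00 M=98.72
t=4.98: R=0.00 S=49.16 B=0.00 Z=0.00 M=98.72
t=5.81: R=0.00 S=49.16 B=0.00 Z=0.00 M=98.72
t=6.64: R=0.00 S=49.16 B=0.00 Z=0.00 M=98.72
t=7.47: R=0.00 S=49.16 B=0.00 Z=0.00 M=98.72
Rates at T: R1=0.0000, R2=0.0000, R3=0.0000
dx/dt at T (Σ net stoichiometry × rate): R=+0.0000, S=-0.0000, B=-0.0000, Z=-0.0000, M=+0.0000
Largest |dx/dt| is |-0.0000| (S) < 0.05 → steady.

Steady state at T: yes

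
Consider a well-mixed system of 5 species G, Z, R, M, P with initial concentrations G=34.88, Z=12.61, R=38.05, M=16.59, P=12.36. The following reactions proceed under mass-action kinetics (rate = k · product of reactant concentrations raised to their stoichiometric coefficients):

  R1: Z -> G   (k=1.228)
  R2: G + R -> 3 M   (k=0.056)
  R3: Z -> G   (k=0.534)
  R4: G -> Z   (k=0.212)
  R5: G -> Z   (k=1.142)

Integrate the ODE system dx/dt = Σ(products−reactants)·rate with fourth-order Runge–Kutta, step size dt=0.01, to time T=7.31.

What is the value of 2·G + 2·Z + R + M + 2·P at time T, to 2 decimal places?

Value at T = 174.34

Check how each reaction changes W = 2·G + 2·Z + R + M + 2·P (weight of products minus weight of reactants):
R1: Z -> G: (2·1) − (2·1) = 2 − 2 = 0
R2: G + R -> 3 M: (1·3) − (2·1 + 1·1) = 3 − 3 = 0
R3: Z -> G: (2·1) − (2·1) = 2 − 2 = 0
R4: G -> Z: (2·1) − (2·1) = 2 − 2 = 0
R5: G -> Z: (2·1) − (2·1) = 2 − 2 = 0
Every reaction leaves W unchanged, so W is conserved and no simulation is needed: W(T) = W(0) = 2·34.88 + 2·12.61 + 38.05 + 16.59 + 2·12.36 = 174.34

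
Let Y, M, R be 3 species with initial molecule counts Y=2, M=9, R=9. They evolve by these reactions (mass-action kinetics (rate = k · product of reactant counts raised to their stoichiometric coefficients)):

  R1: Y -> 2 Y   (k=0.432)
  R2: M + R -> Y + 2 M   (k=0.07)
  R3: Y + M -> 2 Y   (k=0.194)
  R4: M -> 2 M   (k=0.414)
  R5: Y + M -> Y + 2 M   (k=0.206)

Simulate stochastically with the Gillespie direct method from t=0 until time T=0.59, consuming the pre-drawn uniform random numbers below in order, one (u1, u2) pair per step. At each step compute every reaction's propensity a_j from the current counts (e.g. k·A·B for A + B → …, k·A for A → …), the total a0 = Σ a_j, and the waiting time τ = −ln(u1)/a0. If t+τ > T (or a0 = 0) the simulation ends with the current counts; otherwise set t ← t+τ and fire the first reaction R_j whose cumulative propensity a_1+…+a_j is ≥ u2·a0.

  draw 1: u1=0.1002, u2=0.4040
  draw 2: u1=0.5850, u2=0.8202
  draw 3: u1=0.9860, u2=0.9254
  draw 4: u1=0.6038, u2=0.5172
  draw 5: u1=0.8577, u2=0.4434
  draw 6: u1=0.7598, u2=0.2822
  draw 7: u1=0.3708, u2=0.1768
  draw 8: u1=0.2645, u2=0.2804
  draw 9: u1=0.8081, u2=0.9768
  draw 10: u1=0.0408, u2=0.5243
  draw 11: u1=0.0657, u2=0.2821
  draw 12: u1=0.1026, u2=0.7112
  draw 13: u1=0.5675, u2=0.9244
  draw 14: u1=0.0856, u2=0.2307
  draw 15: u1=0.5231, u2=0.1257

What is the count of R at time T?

R at T = 8

t=0.000: Y=2 M=9 R=9
Draw 1: a1=0.864, a2=5.670, a3=3.492, a4=3.726, a5=3.708, a0=17.460; τ=−ln(0.1002)/17.460=0.132 → t=0.132; u2·a0=0.4040·17.460=7.054; a1+a2=6.534 < 7.054 ≤ a1+…+a3=10.026 → R3 fires; Y=3 M=8 R=9
Draw 2: a1=1.296, a2=5.040, a3=4.656, a4=3.312, a5=4.944, a0=19.248; τ=−ln(0.5850)/19.248=0.028 → t=0.160; u2·a0=0.8202·19.248=15.787; a1+…+a4=14.304 < 15.787 ≤ a1+…+a5=19.248 → R5 fires; Y=3 M=9 R=9
Draw 3: a1=1.296, a2=5.670, a3=5.238, a4=3.726, a5=5.562, a0=21.492; τ=−ln(0.9860)/21.492=0.001 → t=0.160; u2·a0=0.9254·21.492=19.889; a1+…+a4=15.930 < 19.889 ≤ a1+…+a5=21.492 → R5 fires; Y=3 M=10 R=9
Draw 4: a1=1.296, a2=6.300, a3=5.820, a4=4.140, a5=6.180, a0=23.736; τ=−ln(0.6038)/23.736=0.021 → t=0.182; u2·a0=0.5172·23.736=12.276; a1+a2=7.596 < 12.276 ≤ a1+…+a3=13.416 → R3 fires; Y=4 M=9 R=9
Draw 5: a1=1.728, a2=5.670, a3=6.984, a4=3.726, a5=7.416, a0=25.524; τ=−ln(0.8577)/25.524=0.006 → t=0.188; u2·a0=0.4434·25.524=11.317; a1+a2=7.398 < 11.317 ≤ a1+…+a3=14.382 → R3 fires; Y=5 M=8 R=9
Draw 6: a1=2.160, a2=5.040, a3=7.760, a4=3.312, a5=8.240, a0=26.512; τ=−ln(0.7598)/26.512=0.010 → t=0.198; u2·a0=0.2822·26.512=7.482; a1+a2=7.200 < 7.482 ≤ a1+…+a3=14.960 → R3 fires; Y=6 M=7 R=9
Draw 7: a1=2.592, a2=4.410, a3=8.148, a4=2.898, a5=8.652, a0=26.700; τ=−ln(0.3708)/26.700=0.037 → t=0.235; u2·a0=0.1768·26.700=4.721; a1=2.592 < 4.721 ≤ a1+a2=7.002 → R2 fires; Y=7 M=8 R=8
Draw 8: a1=3.024, a2=4.480, a3=10.864, a4=3.312, a5=11.536, a0=33.216; τ=−ln(0.2645)/33.216=0.040 → t=0.275; u2·a0=0.2804·33.216=9.314; a1+a2=7.504 < 9.314 ≤ a1+…+a3=18.368 → R3 fires; Y=8 M=7 R=8
Draw 9: a1=3.456, a2=3.920, a3=10.864, a4=2.898, a5=11.536, a0=32.674; τ=−ln(0.8081)/32.674=0.007 → t=0.282; u2·a0=0.9768·32.674=31.916; a1+…+a4=21.138 < 31.916 ≤ a1+…+a5=32.674 → R5 fires; Y=8 M=8 R=8
Draw 10: a1=3.456, a2=4.480, a3=12.416, a4=3.312, a5=13.184, a0=36.848; τ=−ln(0.0408)/36.848=0.087 → t=0.368; u2·a0=0.5243·36.848=19.319; a1+a2=7.936 < 19.319 ≤ a1+…+a3=20.352 → R3 fires; Y=9 M=7 R=8
Draw 11: a1=3.888, a2=3.920, a3=12.222, a4=2.898, a5=12.978, a0=35.906; τ=−ln(0.0657)/35.906=0.076 → t=0.444; u2·a0=0.2821·35.906=10.129; a1+a2=7.808 < 10.129 ≤ a1+…+a3=20.030 → R3 fires; Y=10 M=6 R=8
Draw 12: a1=4.320, a2=3.360, a3=11.640, a4=2.484, a5=12.360, a0=34.164; τ=−ln(0.1026)/34.164=0.067 → t=0.511; u2·a0=0.7112·34.164=24.297; a1+…+a4=21.804 < 24.297 ≤ a1+…+a5=34.164 → R5 fires; Y=10 M=7 R=8
Draw 13: a1=4.320, a2=3.920, a3=13.580, a4=2.898, a5=14.420, a0=39.138; τ=−ln(0.5675)/39.138=0.014 → t=0.525; u2·a0=0.9244·39.138=36.179; a1+…+a4=24.718 < 36.179 ≤ a1+…+a5=39.138 → R5 fires; Y=10 M=8 R=8
Draw 14: a1=4.320, a2=4.480, a3=15.520, a4=3.312, a5=16.480, a0=44.112; τ=−ln(0.0856)/44.112=0.056 → t=0.581; u2·a0=0.2307·44.112=10.177; a1+a2=8.800 < 10.177 ≤ a1+…+a3=24.320 → R3 fires; Y=11 M=7 R=8
Draw 15: a1=4.752, a2=3.920, a3=14.938, a4=2.898, a5=15.862, a0=42.370; τ=−ln(0.5231)/42.370=0.015 → t=0.596 > T=0.59: stop.
Read off R at T=0.59: 8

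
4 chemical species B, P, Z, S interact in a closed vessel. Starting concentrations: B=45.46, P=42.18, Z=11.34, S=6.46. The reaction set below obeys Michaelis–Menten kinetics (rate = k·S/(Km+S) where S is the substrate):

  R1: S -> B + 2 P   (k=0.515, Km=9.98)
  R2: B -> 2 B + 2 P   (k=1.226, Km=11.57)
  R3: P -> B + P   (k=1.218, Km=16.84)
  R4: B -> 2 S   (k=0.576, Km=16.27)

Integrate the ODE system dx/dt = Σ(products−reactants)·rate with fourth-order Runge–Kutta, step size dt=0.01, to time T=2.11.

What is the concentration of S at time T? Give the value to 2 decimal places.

RK4 with dt=0.01: 211 steps to T=2.11. Trajectory (selected grid times):
t=0.00: B=45.46 P=42.18 Z=11.34 S=6.46
t=0.23: B=45.83 P=42.72 Z=11.34 S=6.61
t=0.47: B=46.23 P=43.29 Z=11.34 S=6.76
t=0.70: B=46.61 P=43.84 Z=11.34 S=6.91
t=0.94: B=47.00 P=44.41 Z=11.34 S=7.07
t=1.17: B=47.38 P=44.97 Z=11.34 S=7.21
t=1.41: B=47.78 P=45.54 Z=11.34 S=7.37
t=1.64: B=48.16 P=46.10 Z=11.34 S=7.51
t=1.88: B=48.57 P=46.68 Z=11.34 S=7.67
t=2.11: B=48.95 P=47.24 Z=11.34 S=7.81
Read off S at T=2.11: 7.81

S at T = 7.81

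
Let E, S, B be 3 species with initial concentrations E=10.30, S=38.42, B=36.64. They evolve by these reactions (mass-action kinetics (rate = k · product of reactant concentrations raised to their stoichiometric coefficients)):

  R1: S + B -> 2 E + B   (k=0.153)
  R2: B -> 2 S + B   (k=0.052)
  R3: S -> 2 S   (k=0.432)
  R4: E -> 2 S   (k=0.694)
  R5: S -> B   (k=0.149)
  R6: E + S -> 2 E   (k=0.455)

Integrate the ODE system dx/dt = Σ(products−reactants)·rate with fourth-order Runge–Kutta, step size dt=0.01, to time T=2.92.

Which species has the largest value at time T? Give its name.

Dominant species at T: E

RK4 with dt=0.01: 292 steps to T=2.92. Trajectory (selected grid times):
t=0.00: E=10.30 S=38.42 B=36.64
t=0.32: E=75.89 S=2.73 B=37.04
t=0.65: E=102.89 S=2.81 B=37.17
t=0.97: E=135.87 S=2.86 B=37.31
t=1.30: E=178.64 S=2.90 B=37.45
t=1.62: E=230.72 S=2.93 B=37.59
t=1.95: E=298.13 S=2.96 B=37.73
t=2.27: E=380.11 S=2.98 B=37.87
t=2.60: E=486.13 S=2.99 B=38.02
t=2.92: E=614.99 S=3.00 B=38.16
At T=2.92: E=614.99 S=3.00 B=38.16; the largest is E.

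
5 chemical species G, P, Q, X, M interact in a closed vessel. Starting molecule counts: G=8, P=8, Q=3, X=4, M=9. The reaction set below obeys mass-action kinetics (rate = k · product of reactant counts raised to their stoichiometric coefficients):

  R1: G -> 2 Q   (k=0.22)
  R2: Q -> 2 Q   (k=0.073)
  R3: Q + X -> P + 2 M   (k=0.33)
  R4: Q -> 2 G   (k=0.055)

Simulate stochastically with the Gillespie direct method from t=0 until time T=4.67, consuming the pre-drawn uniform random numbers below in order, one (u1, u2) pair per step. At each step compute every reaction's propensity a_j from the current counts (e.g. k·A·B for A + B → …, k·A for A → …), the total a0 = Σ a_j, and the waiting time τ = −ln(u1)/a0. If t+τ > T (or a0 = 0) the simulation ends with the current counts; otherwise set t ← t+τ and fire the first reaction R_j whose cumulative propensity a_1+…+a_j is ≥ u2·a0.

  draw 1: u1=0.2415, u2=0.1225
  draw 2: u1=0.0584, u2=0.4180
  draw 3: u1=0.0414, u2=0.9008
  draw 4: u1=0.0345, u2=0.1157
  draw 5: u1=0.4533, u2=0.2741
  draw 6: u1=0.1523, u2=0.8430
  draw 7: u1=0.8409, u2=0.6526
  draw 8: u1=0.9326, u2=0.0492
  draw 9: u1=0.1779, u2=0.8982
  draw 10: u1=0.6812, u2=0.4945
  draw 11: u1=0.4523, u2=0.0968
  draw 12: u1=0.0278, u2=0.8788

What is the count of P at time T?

P at T = 12

t=0.000: G=8 P=8 Q=3 X=4 M=9
Draw 1: a1=1.760, a2=0.219, a3=3.960, a4=0.165, a0=6.104; τ=−ln(0.2415)/6.104=0.233 → t=0.233; u2·a0=0.1225·6.104=0.748 ≤ a1=1.760 → R1 fires; G=7 P=8 Q=5 X=4 M=9
Draw 2: a1=1.540, a2=0.365, a3=6.600, a4=0.275, a0=8.780; τ=−ln(0.0584)/8.780=0.324 → t=0.556; u2·a0=0.4180·8.780=3.670; a1+a2=1.905 < 3.670 ≤ a1+…+a3=8.505 → R3 fires; G=7 P=9 Q=4 X=3 M=11
Draw 3: a1=1.540, a2=0.292, a3=3.960, a4=0.220, a0=6.012; τ=−ln(0.0414)/6.012=0.530 → t=1.086; u2·a0=0.9008·6.012=5.416; a1+a2=1.832 < 5.416 ≤ a1+…+a3=5.792 → R3 fires; G=7 P=10 Q=3 X=2 M=13
Draw 4: a1=1.540, a2=0.219, a3=1.980, a4=0.165, a0=3.904; τ=−ln(0.0345)/3.904=0.862 → t=1.948; u2·a0=0.1157·3.904=0.452 ≤ a1=1.540 → R1 fires; G=6 P=10 Q=5 X=2 M=13
Draw 5: a1=1.320, a2=0.365, a3=3.300, a4=0.275, a0=5.260; τ=−ln(0.4533)/5.260=0.150 → t=2.099; u2·a0=0.2741·5.260=1.442; a1=1.320 < 1.442 ≤ a1+a2=1.685 → R2 fires; G=6 P=10 Q=6 X=2 M=13
Draw 6: a1=1.320, a2=0.438, a3=3.960, a4=0.330, a0=6.048; τ=−ln(0.1523)/6.048=0.311 → t=2.410; u2·a0=0.8430·6.048=5.098; a1+a2=1.758 < 5.098 ≤ a1+…+a3=5.718 → R3 fires; G=6 P=11 Q=5 X=1 M=15
Draw 7: a1=1.320, a2=0.365, a3=1.650, a4=0.275, a0=3.610; τ=−ln(0.8409)/3.610=0.048 → t=2.458; u2·a0=0.6526·3.610=2.356; a1+a2=1.685 < 2.356 ≤ a1+…+a3=3.335 → R3 fires; G=6 P=12 Q=4 X=0 M=17
Draw 8: a1=1.320, a2=0.292, a3=0.000, a4=0.220, a0=1.832; τ=−ln(0.9326)/1.832=0.038 → t=2.496; u2·a0=0.0492·1.832=0.090 ≤ a1=1.320 → R1 fires; G=5 P=12 Q=6 X=0 M=17
Draw 9: a1=1.100, a2=0.438, a3=0.000, a4=0.330, a0=1.868; τ=−ln(0.1779)/1.868=0.924 → t=3.420; u2·a0=0.8982·1.868=1.678; a1+…+a3=1.538 < 1.678 ≤ a1+…+a4=1.868 → R4 fires; G=7 P=12 Q=5 X=0 M=17
Draw 10: a1=1.540, a2=0.365, a3=0.000, a4=0.275, a0=2.180; τ=−ln(0.6812)/2.180=0.176 → t=3.596; u2·a0=0.4945·2.180=1.078 ≤ a1=1.540 → R1 fires; G=6 P=12 Q=7 X=0 M=17
Draw 11: a1=1.320, a2=0.511, a3=0.000, a4=0.385, a0=2.216; τ=−ln(0.4523)/2.216=0.358 → t=3.954; u2·a0=0.0968·2.216=0.215 ≤ a1=1.320 → R1 fires; G=5 P=12 Q=9 X=0 M=17
Draw 12: a1=1.100, a2=0.657, a3=0.000, a4=0.495, a0=2.252; τ=−ln(0.0278)/2.252=1.591 → t=5.545 > T=4.67: stop.
Read off P at T=4.67: 12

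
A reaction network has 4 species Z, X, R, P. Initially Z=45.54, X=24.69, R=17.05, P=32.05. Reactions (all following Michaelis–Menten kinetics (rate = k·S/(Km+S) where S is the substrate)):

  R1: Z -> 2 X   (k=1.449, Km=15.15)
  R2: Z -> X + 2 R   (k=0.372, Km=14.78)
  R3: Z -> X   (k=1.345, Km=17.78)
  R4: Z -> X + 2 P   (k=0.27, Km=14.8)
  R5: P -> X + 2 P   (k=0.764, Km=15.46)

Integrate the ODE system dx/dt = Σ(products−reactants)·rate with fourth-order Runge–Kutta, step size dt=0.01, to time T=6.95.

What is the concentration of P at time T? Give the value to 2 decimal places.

P at T = 38.41

RK4 with dt=0.01: 695 steps to T=6.95. Trajectory (selected grid times):
t=0.00: Z=45.54 X=24.69 R=17.05 P=32.05
t=0.77: Z=43.60 X=27.86 R=17.48 P=32.76
t=1.54: Z=41.67 X=31.01 R=17.91 P=33.47
t=2.32: Z=39.75 X=34.16 R=18.33 P=34.19
t=3.09: Z=37.88 X=37.24 R=18.75 P=34.90
t=3.86: Z=36.04 X=40.29 R=19.16 P=35.60
t=4.63: Z=34.22 X=43.29 R=19.56 P=36.31
t=5.41: Z=32.42 X=46.30 R=19.96 P=37.02
t=6.18: Z=30.66 X=49.22 R=20.35 P=37.71
t=6.95: Z=28.95 X=52.10 R=20.73 P=38.41
Read off P at T=6.95: 38.41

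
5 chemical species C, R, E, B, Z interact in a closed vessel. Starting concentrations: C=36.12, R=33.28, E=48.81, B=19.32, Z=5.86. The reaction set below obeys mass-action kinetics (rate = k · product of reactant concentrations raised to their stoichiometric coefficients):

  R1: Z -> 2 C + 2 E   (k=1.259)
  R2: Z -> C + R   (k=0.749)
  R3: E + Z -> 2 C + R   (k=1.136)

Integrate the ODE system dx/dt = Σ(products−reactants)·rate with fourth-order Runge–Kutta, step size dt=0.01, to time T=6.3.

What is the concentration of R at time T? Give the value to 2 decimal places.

R at T = 39.00

RK4 with dt=0.01: 630 steps to T=6.3. Trajectory (selected grid times):
t=0.00: C=36.12 R=33.28 E=48.81 B=19.32 Z=5.86
t=0.70: C=47.76 R=39.00 E=43.44 B=19.32 Z=0.00
t=1.40: C=47.76 R=39.00 E=43.44 B=19.32 Z=0.00
t=2.10: C=47.76 R=39.00 E=43.44 B=19.32 Z=0.00
t=2.80: C=47.76 R=39.00 E=43.44 B=19.32 Z=0.00
t=3.50: C=47.76 R=39.00 E=43.44 B=19.32 Z=0.00
t=4.20: C=47.76 R=39.00 E=43.44 B=19.32 Z=0.00
t=4.90: C=47.76 R=39.00 E=43.44 B=19.32 Z=0.00
t=5.60: C=47.76 R=39.00 E=43.44 B=19.32 Z=0.00
t=6.30: C=47.76 R=39.00 E=43.44 B=19.32 Z=0.00
Read off R at T=6.3: 39.00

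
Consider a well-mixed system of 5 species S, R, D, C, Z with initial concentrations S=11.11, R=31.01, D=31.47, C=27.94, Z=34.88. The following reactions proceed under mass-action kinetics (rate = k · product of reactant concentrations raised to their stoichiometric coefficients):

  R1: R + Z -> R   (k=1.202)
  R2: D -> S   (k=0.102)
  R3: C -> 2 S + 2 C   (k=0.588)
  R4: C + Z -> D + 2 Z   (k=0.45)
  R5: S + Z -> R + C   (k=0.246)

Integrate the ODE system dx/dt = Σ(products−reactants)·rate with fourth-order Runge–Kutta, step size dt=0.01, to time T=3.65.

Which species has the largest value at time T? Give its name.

Dominant species at T: S

RK4 with dt=0.01: 365 steps to T=3.65. Trajectory (selected grid times):
t=0.00: S=11.11 R=31.01 D=31.47 C=27.94 Z=34.88
t=0.41: S=20.62 R=33.94 D=41.63 C=24.32 Z=0.00
t=0.81: S=35.18 R=33.94 D=39.97 C=30.76 Z=0.00
t=1.22: S=53.59 R=33.94 D=38.33 C=39.15 Z=0.00
t=1.62: S=75.89 R=33.94 D=36.80 C=49.53 Z=0.00
t=2.03: S=104.40 R=33.94 D=35.29 C=63.03 Z=0.00
t=2.43: S=139.24 R=33.94 D=33.88 C=79.75 Z=0.00
t=2.84: S=184.11 R=33.94 D=32.49 C=101.49 Z=0.00
t=3.24: S=239.23 R=33.94 D=31.19 C=128.40 Z=0.00
t=3.65: S=310.52 R=33.94 D=29.92 C=163.40 Z=0.00
At T=3.65: S=310.52 R=33.94 D=29.92 C=163.40 Z=0.00; the largest is S.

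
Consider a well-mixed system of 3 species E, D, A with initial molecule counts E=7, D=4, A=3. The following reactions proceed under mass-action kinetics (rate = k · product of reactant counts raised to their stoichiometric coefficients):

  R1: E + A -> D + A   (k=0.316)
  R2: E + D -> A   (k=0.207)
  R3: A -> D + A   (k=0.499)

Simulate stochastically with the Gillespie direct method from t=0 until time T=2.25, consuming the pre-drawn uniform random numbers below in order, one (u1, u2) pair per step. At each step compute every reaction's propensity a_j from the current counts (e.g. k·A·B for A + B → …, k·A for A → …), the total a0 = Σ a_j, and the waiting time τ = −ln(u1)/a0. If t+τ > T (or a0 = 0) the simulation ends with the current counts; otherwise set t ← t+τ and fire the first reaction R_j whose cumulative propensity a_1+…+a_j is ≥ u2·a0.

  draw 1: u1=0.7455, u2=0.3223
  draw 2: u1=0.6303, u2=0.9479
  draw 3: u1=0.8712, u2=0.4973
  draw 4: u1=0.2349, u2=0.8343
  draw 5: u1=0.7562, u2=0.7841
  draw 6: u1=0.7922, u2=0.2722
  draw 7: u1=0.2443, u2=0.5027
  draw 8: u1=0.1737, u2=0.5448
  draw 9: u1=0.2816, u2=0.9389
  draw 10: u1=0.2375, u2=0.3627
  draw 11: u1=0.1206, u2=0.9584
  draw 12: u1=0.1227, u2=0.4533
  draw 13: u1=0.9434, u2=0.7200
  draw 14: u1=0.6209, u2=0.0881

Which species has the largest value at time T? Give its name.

t=0.000: E=7 D=4 A=3
Draw 1: a1=6.636, a2=5.796, a3=1.497, a0=13.929; τ=−ln(0.7455)/13.929=0.021 → t=0.021; u2·a0=0.3223·13.929=4.489 ≤ a1=6.636 → R1 fires; E=6 D=5 A=3
Draw 2: a1=5.688, a2=6.210, a3=1.497, a0=13.395; τ=−ln(0.6303)/13.395=0.034 → t=0.056; u2·a0=0.9479·13.395=12.697; a1+a2=11.898 < 12.697 ≤ a1+…+a3=13.395 → R3 fires; E=6 D=6 A=3
Draw 3: a1=5.688, a2=7.452, a3=1.497, a0=14.637; τ=−ln(0.8712)/14.637=0.009 → t=0.065; u2·a0=0.4973·14.637=7.279; a1=5.688 < 7.279 ≤ a1+a2=13.140 → R2 fires; E=5 D=5 A=4
Draw 4: a1=6.320, a2=5.175, a3=1.996, a0=13.491; τ=−ln(0.2349)/13.491=0.107 → t=0.172; u2·a0=0.8343·13.491=11.256; a1=6.320 < 11.256 ≤ a1+a2=11.495 → R2 fires; E=4 D=4 A=5
Draw 5: a1=6.320, a2=3.312, a3=2.495, a0=12.127; τ=−ln(0.7562)/12.127=0.023 → t=0.195; u2·a0=0.7841·12.127=9.509; a1=6.320 < 9.509 ≤ a1+a2=9.632 → R2 fires; E=3 D=3 A=6
Draw 6: a1=5.688, a2=1.863, a3=2.994, a0=10.545; τ=−ln(0.7922)/10.545=0.022 → t=0.217; u2·a0=0.2722·10.545=2.870 ≤ a1=5.688 → R1 fires; E=2 D=4 A=6
Draw 7: a1=3.792, a2=1.656, a3=2.994, a0=8.442; τ=−ln(0.2443)/8.442=0.167 → t=0.384; u2·a0=0.5027·8.442=4.244; a1=3.792 < 4.244 ≤ a1+a2=5.448 → R2 fires; E=1 D=3 A=7
Draw 8: a1=2.212, a2=0.621, a3=3.493, a0=6.326; τ=−ln(0.1737)/6.326=0.277 → t=0.661; u2·a0=0.5448·6.326=3.446; a1+a2=2.833 < 3.446 ≤ a1+…+a3=6.326 → R3 fires; E=1 D=4 A=7
Draw 9: a1=2.212, a2=0.828, a3=3.493, a0=6.533; τ=−ln(0.2816)/6.533=0.194 → t=0.855; u2·a0=0.9389·6.533=6.134; a1+a2=3.040 < 6.134 ≤ a1+…+a3=6.533 → R3 fires; E=1 D=5 A=7
Draw 10: a1=2.212, a2=1.035, a3=3.493, a0=6.740; τ=−ln(0.2375)/6.740=0.213 → t=1.068; u2·a0=0.3627·6.740=2.445; a1=2.212 < 2.445 ≤ a1+a2=3.247 → R2 fires; E=0 D=4 A=8
Draw 11: a1=0.000, a2=0.000, a3=3.992, a0=3.992; τ=−ln(0.1206)/3.992=0.530 → t=1.598; u2·a0=0.9584·3.992=3.826; a1+a2=0.000 < 3.826 ≤ a1+…+a3=3.992 → R3 fires; E=0 D=5 A=8
Draw 12: a1=0.000, a2=0.000, a3=3.992, a0=3.992; τ=−ln(0.1227)/3.992=0.526 → t=2.124; u2·a0=0.4533·3.992=1.810; a1+a2=0.000 < 1.810 ≤ a1+…+a3=3.992 → R3 fires; E=0 D=6 A=8
Draw 13: a1=0.000, a2=0.000, a3=3.992, a0=3.992; τ=−ln(0.9434)/3.992=0.015 → t=2.138; u2·a0=0.7200·3.992=2.874; a1+a2=0.000 < 2.874 ≤ a1+…+a3=3.992 → R3 fires; E=0 D=7 A=8
Draw 14: a1=0.000, a2=0.000, a3=3.992, a0=3.992; τ=−ln(0.6209)/3.992=0.119 → t=2.258 > T=2.25: stop.
At T=2.25: E=0 D=7 A=8; the largest is A.

Dominant species at T: A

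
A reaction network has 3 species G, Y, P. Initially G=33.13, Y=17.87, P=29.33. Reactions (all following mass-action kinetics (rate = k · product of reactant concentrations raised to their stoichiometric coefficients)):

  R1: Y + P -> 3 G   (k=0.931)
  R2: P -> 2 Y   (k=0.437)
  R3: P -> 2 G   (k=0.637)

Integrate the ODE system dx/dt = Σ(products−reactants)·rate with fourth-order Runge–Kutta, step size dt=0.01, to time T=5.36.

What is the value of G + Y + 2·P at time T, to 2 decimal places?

Value at T = 109.66

Check how each reaction changes W = G + Y + 2·P (weight of products minus weight of reactants):
R1: Y + P -> 3 G: (1·3) − (1·1 + 2·1) = 3 − 3 = 0
R2: P -> 2 Y: (1·2) − (2·1) = 2 − 2 = 0
R3: P -> 2 G: (1·2) − (2·1) = 2 − 2 = 0
Every reaction leaves W unchanged, so W is conserved and no simulation is needed: W(T) = W(0) = 33.13 + 17.87 + 2·29.33 = 109.66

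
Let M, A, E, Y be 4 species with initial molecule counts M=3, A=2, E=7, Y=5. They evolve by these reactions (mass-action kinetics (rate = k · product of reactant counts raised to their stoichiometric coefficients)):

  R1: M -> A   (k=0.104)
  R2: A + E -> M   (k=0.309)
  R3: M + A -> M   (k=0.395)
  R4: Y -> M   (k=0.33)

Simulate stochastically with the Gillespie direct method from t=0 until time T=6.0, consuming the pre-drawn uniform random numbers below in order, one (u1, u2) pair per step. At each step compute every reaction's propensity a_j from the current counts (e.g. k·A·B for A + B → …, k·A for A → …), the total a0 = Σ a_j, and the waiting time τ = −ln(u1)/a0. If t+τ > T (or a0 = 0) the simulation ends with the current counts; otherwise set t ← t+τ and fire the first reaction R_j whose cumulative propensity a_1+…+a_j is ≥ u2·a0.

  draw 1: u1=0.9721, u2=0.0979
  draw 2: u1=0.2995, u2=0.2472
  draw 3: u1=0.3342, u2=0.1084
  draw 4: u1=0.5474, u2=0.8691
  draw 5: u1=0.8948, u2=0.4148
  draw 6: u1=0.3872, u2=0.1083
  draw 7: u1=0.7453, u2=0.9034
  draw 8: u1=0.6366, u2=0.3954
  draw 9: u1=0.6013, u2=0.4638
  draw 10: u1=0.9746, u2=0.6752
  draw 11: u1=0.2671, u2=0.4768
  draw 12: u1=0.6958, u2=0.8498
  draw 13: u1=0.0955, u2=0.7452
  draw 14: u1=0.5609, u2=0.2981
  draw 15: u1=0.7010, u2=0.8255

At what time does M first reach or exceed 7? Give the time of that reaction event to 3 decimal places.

t=0.000: M=3 A=2 E=7 Y=5
Draw 1: a1=0.312, a2=4.326, a3=2.370, a4=1.650, a0=8.658; τ=−ln(0.9721)/8.658=0.003 → t=0.003; u2·a0=0.0979·8.658=0.848; a1=0.312 < 0.848 ≤ a1+a2=4.638 → R2 fires; M=4 A=1 E=6 Y=5
Draw 2: a1=0.416, a2=1.854, a3=1.580, a4=1.650, a0=5.500; τ=−ln(0.2995)/5.500=0.219 → t=0.222; u2·a0=0.2472·5.500=1.360; a1=0.416 < 1.360 ≤ a1+a2=2.270 → R2 fires; M=5 A=0 E=5 Y=5
Draw 3: a1=0.520, a2=0.000, a3=0.000, a4=1.650, a0=2.170; τ=−ln(0.3342)/2.170=0.505 → t=0.728; u2·a0=0.1084·2.170=0.235 ≤ a1=0.520 → R1 fires; M=4 A=1 E=5 Y=5
Draw 4: a1=0.416, a2=1.545, a3=1.580, a4=1.650, a0=5.191; τ=−ln(0.5474)/5.191=0.116 → t=0.844; u2·a0=0.8691·5.191=4.511; a1+…+a3=3.541 < 4.511 ≤ a1+…+a4=5.191 → R4 fires; M=5 A=1 E=5 Y=4
Draw 5: a1=0.520, a2=1.545, a3=1.975, a4=1.320, a0=5.360; τ=−ln(0.8948)/5.360=0.021 → t=0.864; u2·a0=0.4148·5.360=2.223; a1+a2=2.065 < 2.223 ≤ a1+…+a3=4.040 → R3 fires; M=5 A=0 E=5 Y=4
Draw 6: a1=0.520, a2=0.000, a3=0.000, a4=1.320, a0=1.840; τ=−ln(0.3872)/1.840=0.516 → t=1.380; u2·a0=0.1083·1.840=0.199 ≤ a1=0.520 → R1 fires; M=4 A=1 E=5 Y=4
Draw 7: a1=0.416, a2=1.545, a3=1.580, a4=1.320, a0=4.861; τ=−ln(0.7453)/4.861=0.060 → t=1.441; u2·a0=0.9034·4.861=4.391; a1+…+a3=3.541 < 4.391 ≤ a1+…+a4=4.861 → R4 fires; M=5 A=1 E=5 Y=3
Draw 8: a1=0.520, a2=1.545, a3=1.975, a4=0.990, a0=5.030; τ=−ln(0.6366)/5.030=0.090 → t=1.530; u2·a0=0.3954·5.030=1.989; a1=0.520 < 1.989 ≤ a1+a2=2.065 → R2 fires; M=6 A=0 E=4 Y=3
Draw 9: a1=0.624, a2=0.000, a3=0.000, a4=0.990, a0=1.614; τ=−ln(0.6013)/1.614=0.315 → t=1.845; u2·a0=0.4638·1.614=0.749; a1+…+a3=0.624 < 0.749 ≤ a1+…+a4=1.614 → R4 fires; M=7 A=0 E=4 Y=2
Draw 10: a1=0.728, a2=0.000, a3=0.000, a4=0.660, a0=1.388; τ=−ln(0.9746)/1.388=0.019 → t=1.864; u2·a0=0.6752·1.388=0.937; a1+…+a3=0.728 < 0.937 ≤ a1+…+a4=1.388 → R4 fires; M=8 A=0 E=4 Y=1
Draw 11: a1=0.832, a2=0.000, a3=0.000, a4=0.330, a0=1.162; τ=−ln(0.2671)/1.162=1.136 → t=3.000; u2·a0=0.4768·1.162=0.554 ≤ a1=0.832 → R1 fires; M=7 A=1 E=4 Y=1
Draw 12: a1=0.728, a2=1.236, a3=2.765, a4=0.330, a0=5.059; τ=−ln(0.6958)/5.059=0.072 → t=3.072; u2·a0=0.8498·5.059=4.299; a1+a2=1.964 < 4.299 ≤ a1+…+a3=4.729 → R3 fires; M=7 A=0 E=4 Y=1
Draw 13: a1=0.728, a2=0.000, a3=0.000, a4=0.330, a0=1.058; τ=−ln(0.0955)/1.058=2.220 → t=5.292; u2·a0=0.7452·1.058=0.788; a1+…+a3=0.728 < 0.788 ≤ a1+…+a4=1.058 → R4 fires; M=8 A=0 E=4 Y=0
Draw 14: a1=0.832, a2=0.000, a3=0.000, a4=0.000, a0=0.832; τ=−ln(0.5609)/0.832=0.695 → t=5.987; u2·a0=0.2981·0.832=0.248 ≤ a1=0.832 → R1 fires; M=7 A=1 E=4 Y=0
Draw 15: a1=0.728, a2=1.236, a3=2.765, a4=0.000, a0=4.729; τ=−ln(0.7010)/4.729=0.075 → t=6.062 > T=6.0: stop.
M first becomes ≥ 7 when it reaches 7 at the event at t=1.845.

Threshold first reached at t = 1.845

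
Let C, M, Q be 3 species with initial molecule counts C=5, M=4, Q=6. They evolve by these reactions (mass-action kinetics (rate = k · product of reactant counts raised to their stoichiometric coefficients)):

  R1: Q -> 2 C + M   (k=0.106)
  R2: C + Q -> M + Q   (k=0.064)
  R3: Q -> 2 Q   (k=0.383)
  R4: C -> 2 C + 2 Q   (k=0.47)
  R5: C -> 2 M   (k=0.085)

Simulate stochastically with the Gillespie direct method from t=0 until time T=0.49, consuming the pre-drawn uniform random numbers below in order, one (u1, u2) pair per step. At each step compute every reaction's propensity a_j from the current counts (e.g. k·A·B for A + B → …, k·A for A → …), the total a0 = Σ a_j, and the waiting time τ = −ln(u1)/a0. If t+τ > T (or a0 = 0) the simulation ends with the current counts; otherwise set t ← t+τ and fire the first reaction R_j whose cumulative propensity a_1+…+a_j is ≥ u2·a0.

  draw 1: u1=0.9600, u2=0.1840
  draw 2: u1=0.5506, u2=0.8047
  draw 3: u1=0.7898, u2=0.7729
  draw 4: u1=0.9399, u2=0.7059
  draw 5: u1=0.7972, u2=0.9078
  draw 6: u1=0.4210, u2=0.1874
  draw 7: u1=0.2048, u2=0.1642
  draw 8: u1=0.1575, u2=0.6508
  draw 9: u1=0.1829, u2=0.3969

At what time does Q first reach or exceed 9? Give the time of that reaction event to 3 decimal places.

t=0.000: C=5 M=4 Q=6
Draw 1: a1=0.636, a2=1.920, a3=2.298, a4=2.350, a5=0.425, a0=7.629; τ=−ln(0.9600)/7.629=0.005 → t=0.005; u2·a0=0.1840·7.629=1.404; a1=0.636 < 1.404 ≤ a1+a2=2.556 → R2 fires; C=4 M=5 Q=6
Draw 2: a1=0.636, a2=1.536, a3=2.298, a4=1.880, a5=0.340, a0=6.690; τ=−ln(0.5506)/6.690=0.089 → t=0.095; u2·a0=0.8047·6.690=5.383; a1+…+a3=4.470 < 5.383 ≤ a1+…+a4=6.350 → R4 fires; C=5 M=5 Q=8
Draw 3: a1=0.848, a2=2.560, a3=3.064, a4=2.350, a5=0.425, a0=9.247; τ=−ln(0.7898)/9.247=0.026 → t=0.120; u2·a0=0.7729·9.247=7.147; a1+…+a3=6.472 < 7.147 ≤ a1+…+a4=8.822 → R4 fires; C=6 M=5 Q=10
Draw 4: a1=1.060, a2=3.840, a3=3.830, a4=2.820, a5=0.510, a0=12.060; τ=−ln(0.9399)/12.060=0.005 → t=0.125; u2·a0=0.7059·12.060=8.513; a1+a2=4.900 < 8.513 ≤ a1+…+a3=8.730 → R3 fires; C=6 M=5 Q=11
Draw 5: a1=1.166, a2=4.224, a3=4.213, a4=2.820, a5=0.510, a0=12.933; τ=−ln(0.7972)/12.933=0.018 → t=0.143; u2·a0=0.9078·12.933=11.741; a1+…+a3=9.603 < 11.741 ≤ a1+…+a4=12.423 → R4 fires; C=7 M=5 Q=13
Draw 6: a1=1.378, a2=5.824, a3=4.979, a4=3.290, a5=0.595, a0=16.066; τ=−ln(0.4210)/16.066=0.054 → t=0.197; u2·a0=0.1874·16.066=3.011; a1=1.378 < 3.011 ≤ a1+a2=7.202 → R2 fires; C=6 M=6 Q=13
Draw 7: a1=1.378, a2=4.992, a3=4.979, a4=2.820, a5=0.510, a0=14.679; τ=−ln(0.2048)/14.679=0.108 → t=0.305; u2·a0=0.1642·14.679=2.410; a1=1.378 < 2.410 ≤ a1+a2=6.370 → R2 fires; C=5 M=7 Q=13
Draw 8: a1=1.378, a2=4.160, a3=4.979, a4=2.350, a5=0.425, a0=13.292; τ=−ln(0.1575)/13.292=0.139 → t=0.444; u2·a0=0.6508·13.292=8.650; a1+a2=5.538 < 8.650 ≤ a1+…+a3=10.517 → R3 fires; C=5 M=7 Q=14
Draw 9: a1=1.484, a2=4.480, a3=5.362, a4=2.350, a5=0.425, a0=14.101; τ=−ln(0.1829)/14.101=0.120 → t=0.564 > T=0.49: stop.
Q first becomes ≥ 9 when it reaches 10 at the event at t=0.120.

Threshold first reached at t = 0.120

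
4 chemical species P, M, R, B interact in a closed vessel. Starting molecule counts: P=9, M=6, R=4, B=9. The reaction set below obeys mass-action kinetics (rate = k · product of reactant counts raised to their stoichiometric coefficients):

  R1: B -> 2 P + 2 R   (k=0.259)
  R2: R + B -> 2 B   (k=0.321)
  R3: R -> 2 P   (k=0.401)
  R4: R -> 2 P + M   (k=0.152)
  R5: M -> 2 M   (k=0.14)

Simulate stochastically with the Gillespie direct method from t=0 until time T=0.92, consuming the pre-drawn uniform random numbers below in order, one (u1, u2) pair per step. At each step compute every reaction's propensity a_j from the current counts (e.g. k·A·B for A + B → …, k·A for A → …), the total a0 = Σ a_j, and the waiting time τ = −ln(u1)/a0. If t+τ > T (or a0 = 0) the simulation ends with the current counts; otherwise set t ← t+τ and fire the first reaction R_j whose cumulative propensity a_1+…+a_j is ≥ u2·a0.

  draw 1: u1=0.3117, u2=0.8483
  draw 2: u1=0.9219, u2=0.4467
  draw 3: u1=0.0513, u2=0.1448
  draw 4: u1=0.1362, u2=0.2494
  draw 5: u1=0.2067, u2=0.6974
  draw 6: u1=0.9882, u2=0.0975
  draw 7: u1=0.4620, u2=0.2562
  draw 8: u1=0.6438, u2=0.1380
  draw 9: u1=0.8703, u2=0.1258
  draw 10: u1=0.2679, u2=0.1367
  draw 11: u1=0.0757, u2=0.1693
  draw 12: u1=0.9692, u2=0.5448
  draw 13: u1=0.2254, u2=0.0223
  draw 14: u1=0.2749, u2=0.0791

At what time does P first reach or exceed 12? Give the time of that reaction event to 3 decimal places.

t=0.000: P=9 M=6 R=4 B=9
Draw 1: a1=2.331, a2=11.556, a3=1.604, a4=0.608, a5=0.840, a0=16.939; τ=−ln(0.3117)/16.939=0.069 → t=0.069; u2·a0=0.8483·16.939=14.369; a1+a2=13.887 < 14.369 ≤ a1+…+a3=15.491 → R3 fires; P=11 M=6 R=3 B=9
Draw 2: a1=2.331, a2=8.667, a3=1.203, a4=0.456, a5=0.840, a0=13.497; τ=−ln(0.9219)/13.497=0.006 → t=0.075; u2·a0=0.4467·13.497=6.029; a1=2.331 < 6.029 ≤ a1+a2=10.998 → R2 fires; P=11 M=6 R=2 B=10
Draw 3: a1=2.590, a2=6.420, a3=0.802, a4=0.304, a5=0.840, a0=10.956; τ=−ln(0.0513)/10.956=0.271 → t=0.346; u2·a0=0.1448·10.956=1.586 ≤ a1=2.590 → R1 fires; P=13 M=6 R=4 B=9
Draw 4: a1=2.331, a2=11.556, a3=1.604, a4=0.608, a5=0.840, a0=16.939; τ=−ln(0.1362)/16.939=0.118 → t=0.464; u2·a0=0.2494·16.939=4.225; a1=2.331 < 4.225 ≤ a1+a2=13.887 → R2 fires; P=13 M=6 R=3 B=10
Draw 5: a1=2.590, a2=9.630, a3=1.203, a4=0.456, a5=0.840, a0=14.719; τ=−ln(0.2067)/14.719=0.107 → t=0.571; u2·a0=0.6974·14.719=10.265; a1=2.590 < 10.265 ≤ a1+a2=12.220 → R2 fires; P=13 M=6 R=2 B=11
Draw 6: a1=2.849, a2=7.062, a3=0.802, a4=0.304, a5=0.840, a0=11.857; τ=−ln(0.9882)/11.857=0.001 → t=0.572; u2·a0=0.0975·11.857=1.156 ≤ a1=2.849 → R1 fires; P=15 M=6 R=4 B=10
Draw 7: a1=2.590, a2=12.840, a3=1.604, a4=0.608, a5=0.840, a0=18.482; τ=−ln(0.4620)/18.482=0.042 → t=0.614; u2·a0=0.2562·18.482=4.735; a1=2.590 < 4.735 ≤ a1+a2=15.430 → R2 fires; P=15 M=6 R=3 B=11
Draw 8: a1=2.849, a2=10.593, a3=1.203, a4=0.456, a5=0.840, a0=15.941; τ=−ln(0.6438)/15.941=0.028 → t=0.641; u2·a0=0.1380·15.941=2.200 ≤ a1=2.849 → R1 fires; P=17 M=6 R=5 B=10
Draw 9: a1=2.590, a2=16.050, a3=2.005, a4=0.760, a5=0.840, a0=22.245; τ=−ln(0.8703)/22.245=0.006 → t=0.647; u2·a0=0.1258·22.245=2.798; a1=2.590 < 2.798 ≤ a1+a2=18.640 → R2 fires; P=17 M=6 R=4 B=11
Draw 10: a1=2.849, a2=14.124, a3=1.604, a4=0.608, a5=0.840, a0=20.025; τ=−ln(0.2679)/20.025=0.066 → t=0.713; u2·a0=0.1367·20.025=2.737 ≤ a1=2.849 → R1 fires; P=19 M=6 R=6 B=10
Draw 11: a1=2.590, a2=19.260, a3=2.406, a4=0.912, a5=0.840, a0=26.008; τ=−ln(0.0757)/26.008=0.099 → t=0.812; u2·a0=0.1693·26.008=4.403; a1=2.590 < 4.403 ≤ a1+a2=21.850 → R2 fires; P=19 M=6 R=5 B=11
Draw 12: a1=2.849, a2=17.655, a3=2.005, a4=0.760, a5=0.840, a0=24.109; τ=−ln(0.9692)/24.109=0.001 → t=0.814; u2·a0=0.5448·24.109=13.135; a1=2.849 < 13.135 ≤ a1+a2=20.504 → R2 fires; P=19 M=6 R=4 B=12
Draw 13: a1=3.108, a2=15.408, a3=1.604, a4=0.608, a5=0.840, a0=21.568; τ=−ln(0.2254)/21.568=0.069 → t=0.883; u2·a0=0.0223·21.568=0.481 ≤ a1=3.108 → R1 fires; P=21 M=6 R=6 B=11
Draw 14: a1=2.849, a2=21.186, a3=2.406, a4=0.912, a5=0.840, a0=28.193; τ=−ln(0.2749)/28.193=0.046 → t=0.929 > T=0.92: stop.
P first becomes ≥ 12 when it reaches 13 at the event at t=0.346.

Threshold first reached at t = 0.346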